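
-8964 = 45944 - 54908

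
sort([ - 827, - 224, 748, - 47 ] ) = [  -  827, - 224 , - 47, 748 ] 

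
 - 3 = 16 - 19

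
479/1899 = 479/1899=0.25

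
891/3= 297 = 297.00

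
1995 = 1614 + 381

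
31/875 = 31/875 = 0.04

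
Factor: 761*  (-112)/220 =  - 2^2* 5^( - 1)* 7^1*11^(-1)*761^1 =-21308/55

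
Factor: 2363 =17^1*139^1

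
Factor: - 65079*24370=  - 1585975230 = -2^1*3^2*5^1*7^1*1033^1*2437^1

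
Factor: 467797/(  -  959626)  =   - 2^ ( - 1)*11^1*23^1*43^2*479813^( - 1 )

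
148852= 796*187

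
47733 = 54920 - 7187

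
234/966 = 39/161 = 0.24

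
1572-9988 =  - 8416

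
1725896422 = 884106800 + 841789622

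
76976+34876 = 111852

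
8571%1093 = 920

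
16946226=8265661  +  8680565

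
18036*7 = 126252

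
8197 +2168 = 10365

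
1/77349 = 1/77349 = 0.00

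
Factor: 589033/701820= 2^( - 2)*3^( - 2)*5^( -1) * 7^(  -  1 )*17^1 * 557^(- 1 )*34649^1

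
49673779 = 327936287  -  278262508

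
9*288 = 2592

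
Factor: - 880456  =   - 2^3 * 157^1*701^1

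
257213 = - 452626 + 709839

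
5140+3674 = 8814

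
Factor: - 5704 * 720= - 4106880 = -2^7 * 3^2 * 5^1*23^1*31^1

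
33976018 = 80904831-46928813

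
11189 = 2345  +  8844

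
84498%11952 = 834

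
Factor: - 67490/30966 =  - 3^( - 1 ) * 5^1 * 13^(-1 ) * 17^1 = - 85/39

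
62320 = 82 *760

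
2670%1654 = 1016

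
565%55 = 15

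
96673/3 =32224 + 1/3 = 32224.33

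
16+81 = 97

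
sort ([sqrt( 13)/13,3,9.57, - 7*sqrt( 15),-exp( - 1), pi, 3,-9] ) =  [ - 7*sqrt( 15),  -  9, - exp( - 1), sqrt (13) /13, 3, 3, pi, 9.57 ]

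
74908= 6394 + 68514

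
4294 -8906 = -4612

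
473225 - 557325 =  - 84100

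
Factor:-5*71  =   - 355   =  -5^1*71^1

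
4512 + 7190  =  11702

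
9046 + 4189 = 13235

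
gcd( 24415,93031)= 1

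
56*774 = 43344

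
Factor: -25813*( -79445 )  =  2050713785 = 5^1*83^1*311^1*15889^1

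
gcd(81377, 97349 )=1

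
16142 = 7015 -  - 9127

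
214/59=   3 + 37/59 = 3.63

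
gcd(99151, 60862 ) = 1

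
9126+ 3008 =12134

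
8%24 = 8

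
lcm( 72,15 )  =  360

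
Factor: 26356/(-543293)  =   - 2^2*11^1*907^ (- 1 )=-  44/907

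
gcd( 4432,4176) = 16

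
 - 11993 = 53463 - 65456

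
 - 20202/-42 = 481  +  0/1= 481.00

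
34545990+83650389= 118196379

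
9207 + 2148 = 11355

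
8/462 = 4/231 = 0.02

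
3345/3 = 1115 = 1115.00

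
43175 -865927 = -822752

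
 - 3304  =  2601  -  5905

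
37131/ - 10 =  - 37131/10 = - 3713.10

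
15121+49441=64562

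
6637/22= 301 + 15/22=301.68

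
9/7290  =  1/810 = 0.00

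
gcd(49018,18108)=2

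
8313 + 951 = 9264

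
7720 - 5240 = 2480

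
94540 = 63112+31428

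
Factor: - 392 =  - 2^3  *  7^2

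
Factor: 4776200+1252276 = 6028476  =  2^2*3^1*41^1*12253^1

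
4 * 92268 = 369072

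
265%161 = 104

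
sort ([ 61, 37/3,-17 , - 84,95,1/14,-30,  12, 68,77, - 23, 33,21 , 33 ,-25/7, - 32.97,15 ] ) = [ - 84, - 32.97,-30, -23, - 17 ,-25/7  ,  1/14 , 12,37/3,15, 21,  33, 33,61  ,  68, 77  ,  95]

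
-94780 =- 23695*4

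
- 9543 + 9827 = 284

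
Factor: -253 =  - 11^1*23^1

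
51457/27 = 1905+22/27 = 1905.81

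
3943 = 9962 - 6019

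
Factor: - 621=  - 3^3*23^1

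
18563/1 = 18563  =  18563.00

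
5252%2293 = 666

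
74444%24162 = 1958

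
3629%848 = 237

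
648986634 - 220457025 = 428529609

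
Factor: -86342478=  -  2^1*3^1 * 47^1 * 223^1 * 1373^1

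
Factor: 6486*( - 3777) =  - 2^1*3^2*23^1*47^1*1259^1 = - 24497622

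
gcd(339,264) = 3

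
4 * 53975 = 215900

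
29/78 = 29/78 = 0.37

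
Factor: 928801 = 151^1*6151^1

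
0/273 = 0 = 0.00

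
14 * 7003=98042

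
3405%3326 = 79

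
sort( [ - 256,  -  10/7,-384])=[ - 384, -256, - 10/7] 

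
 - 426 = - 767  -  -341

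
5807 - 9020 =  - 3213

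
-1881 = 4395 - 6276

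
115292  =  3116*37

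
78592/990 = 39296/495  =  79.39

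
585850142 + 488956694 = 1074806836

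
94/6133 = 94/6133 = 0.02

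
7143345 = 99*72155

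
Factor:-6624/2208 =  - 3= -3^1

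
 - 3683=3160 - 6843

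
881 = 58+823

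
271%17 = 16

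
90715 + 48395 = 139110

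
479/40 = 11 + 39/40 = 11.97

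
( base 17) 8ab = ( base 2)100110111101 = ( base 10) 2493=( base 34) 25b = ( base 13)119A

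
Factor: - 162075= - 3^1 * 5^2*2161^1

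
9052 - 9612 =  - 560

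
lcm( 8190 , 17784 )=622440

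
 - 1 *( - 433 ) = 433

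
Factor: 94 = 2^1 * 47^1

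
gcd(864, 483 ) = 3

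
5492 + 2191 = 7683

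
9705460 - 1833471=7871989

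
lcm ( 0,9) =0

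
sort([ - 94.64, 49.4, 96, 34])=[ -94.64, 34,49.4, 96]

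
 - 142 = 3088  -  3230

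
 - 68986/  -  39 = 68986/39= 1768.87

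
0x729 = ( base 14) 94d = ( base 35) 1HD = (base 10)1833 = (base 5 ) 24313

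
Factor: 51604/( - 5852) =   -  11^(  -  1 )  *  97^1 = - 97/11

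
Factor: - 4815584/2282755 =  - 2^5 * 5^( - 1)*19^ ( - 1)* 61^1*2467^1*24029^ (  -  1)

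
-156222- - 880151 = 723929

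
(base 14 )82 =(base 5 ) 424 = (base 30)3o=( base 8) 162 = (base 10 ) 114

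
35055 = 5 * 7011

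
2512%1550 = 962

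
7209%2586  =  2037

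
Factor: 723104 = 2^5*59^1*383^1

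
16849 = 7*2407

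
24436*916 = 22383376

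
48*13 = 624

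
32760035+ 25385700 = 58145735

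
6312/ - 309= - 2104/103 = - 20.43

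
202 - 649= - 447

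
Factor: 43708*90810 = 2^3*3^2*5^1 *7^2*223^1*1009^1 = 3969123480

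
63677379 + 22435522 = 86112901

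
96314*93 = 8957202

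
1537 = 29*53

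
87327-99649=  - 12322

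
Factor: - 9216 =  - 2^10*3^2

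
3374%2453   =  921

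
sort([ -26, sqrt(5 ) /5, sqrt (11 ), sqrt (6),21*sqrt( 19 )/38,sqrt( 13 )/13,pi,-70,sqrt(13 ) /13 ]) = [  -  70,  -  26,sqrt( 13 ) /13, sqrt( 13 )/13,sqrt( 5 ) /5,21*sqrt( 19 )/38, sqrt ( 6),pi , sqrt ( 11)]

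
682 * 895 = 610390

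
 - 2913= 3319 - 6232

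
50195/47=50195/47 = 1067.98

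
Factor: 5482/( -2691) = - 2^1*3^ ( - 2 )*13^( -1 )*23^( - 1) *2741^1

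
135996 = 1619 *84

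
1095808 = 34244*32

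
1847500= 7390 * 250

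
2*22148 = 44296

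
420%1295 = 420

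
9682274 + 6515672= 16197946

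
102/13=102/13  =  7.85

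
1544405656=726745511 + 817660145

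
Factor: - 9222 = -2^1 * 3^1*29^1 * 53^1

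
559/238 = 2 + 83/238  =  2.35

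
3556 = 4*889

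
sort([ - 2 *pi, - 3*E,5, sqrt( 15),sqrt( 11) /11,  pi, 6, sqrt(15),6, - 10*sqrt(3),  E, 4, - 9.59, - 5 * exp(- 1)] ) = [ - 10 * sqrt (3), - 9.59, - 3 * E, - 2*pi, - 5*exp( - 1 ), sqrt( 11 ) /11,E,pi,sqrt( 15),  sqrt(15),  4, 5, 6 , 6]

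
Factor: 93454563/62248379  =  3^1 * 37^1*7829^( - 1) * 7951^( - 1) * 841933^1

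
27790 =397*70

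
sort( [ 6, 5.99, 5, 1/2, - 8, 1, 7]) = [ - 8, 1/2, 1, 5, 5.99, 6, 7] 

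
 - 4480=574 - 5054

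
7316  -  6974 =342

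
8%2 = 0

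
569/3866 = 569/3866=0.15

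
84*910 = 76440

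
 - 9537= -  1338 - 8199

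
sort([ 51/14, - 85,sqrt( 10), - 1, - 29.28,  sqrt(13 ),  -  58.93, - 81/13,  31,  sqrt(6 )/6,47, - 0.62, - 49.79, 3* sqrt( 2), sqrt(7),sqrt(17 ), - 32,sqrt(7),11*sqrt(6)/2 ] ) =[- 85 , - 58.93, - 49.79, - 32, - 29.28,  -  81/13, - 1,-0.62,sqrt(6 ) /6,sqrt(7),sqrt(7),sqrt(10 ),sqrt(13),51/14,sqrt(17 ),3 * sqrt( 2 ),  11*sqrt(6)/2,31 , 47 ] 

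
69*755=52095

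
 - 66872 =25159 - 92031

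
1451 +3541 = 4992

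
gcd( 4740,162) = 6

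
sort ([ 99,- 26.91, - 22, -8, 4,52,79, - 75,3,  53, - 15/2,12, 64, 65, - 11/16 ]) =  [ - 75, - 26.91, - 22, - 8,  -  15/2 , - 11/16 , 3 , 4, 12,52, 53, 64 , 65 , 79,99]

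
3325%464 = 77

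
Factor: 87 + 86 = 173^1 = 173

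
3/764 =3/764=0.00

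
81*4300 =348300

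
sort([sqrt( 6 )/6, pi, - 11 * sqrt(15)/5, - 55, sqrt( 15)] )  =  [ - 55, - 11 * sqrt(15 ) /5,sqrt ( 6 ) /6, pi, sqrt(15) ] 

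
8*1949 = 15592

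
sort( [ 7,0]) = [0,7] 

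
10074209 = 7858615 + 2215594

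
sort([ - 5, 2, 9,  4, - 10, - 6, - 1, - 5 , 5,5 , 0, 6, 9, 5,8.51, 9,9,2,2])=[ - 10, - 6, - 5,-5,  -  1, 0,2,  2,2 , 4,5,5,5, 6, 8.51, 9,9,9, 9] 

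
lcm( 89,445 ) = 445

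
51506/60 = 858+13/30 = 858.43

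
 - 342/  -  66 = 57/11 = 5.18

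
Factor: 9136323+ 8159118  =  17295441=3^1* 113^1 * 163^1*313^1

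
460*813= 373980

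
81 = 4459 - 4378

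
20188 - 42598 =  - 22410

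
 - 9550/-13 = 734 + 8/13 = 734.62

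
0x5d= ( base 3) 10110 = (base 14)69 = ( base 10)93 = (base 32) 2t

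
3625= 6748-3123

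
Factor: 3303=3^2*367^1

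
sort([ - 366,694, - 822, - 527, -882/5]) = [ - 822, - 527, - 366,-882/5, 694] 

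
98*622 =60956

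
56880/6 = 9480= 9480.00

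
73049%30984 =11081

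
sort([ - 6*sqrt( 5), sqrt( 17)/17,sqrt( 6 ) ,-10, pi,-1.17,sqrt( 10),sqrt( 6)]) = [ - 6*sqrt (5 ),-10,-1.17 , sqrt ( 17) /17 , sqrt(6), sqrt( 6 ), pi, sqrt( 10 )] 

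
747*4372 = 3265884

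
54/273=18/91  =  0.20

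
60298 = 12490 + 47808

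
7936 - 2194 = 5742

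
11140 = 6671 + 4469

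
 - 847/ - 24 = 35 + 7/24 = 35.29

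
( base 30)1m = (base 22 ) 28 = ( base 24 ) 24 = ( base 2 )110100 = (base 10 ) 52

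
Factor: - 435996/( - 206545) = 2^2*3^3*5^(-1)*11^1*101^( - 1)*367^1*409^(-1 ) 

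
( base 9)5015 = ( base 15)113e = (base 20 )92J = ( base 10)3659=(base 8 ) 7113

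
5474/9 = 5474/9 = 608.22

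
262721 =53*4957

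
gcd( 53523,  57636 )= 9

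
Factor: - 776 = -2^3*97^1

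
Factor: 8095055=5^1*349^1*4639^1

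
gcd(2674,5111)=1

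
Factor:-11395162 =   -  2^1*5697581^1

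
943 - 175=768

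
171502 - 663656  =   - 492154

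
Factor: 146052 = 2^2 * 3^2 * 4057^1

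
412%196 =20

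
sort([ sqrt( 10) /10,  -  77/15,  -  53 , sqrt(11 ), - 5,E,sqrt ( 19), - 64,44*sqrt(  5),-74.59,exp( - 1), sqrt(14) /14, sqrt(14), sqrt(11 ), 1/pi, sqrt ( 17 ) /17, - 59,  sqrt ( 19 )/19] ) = [ - 74.59 , - 64, - 59, - 53, - 77/15, - 5, sqrt (19 )/19,sqrt( 17) /17, sqrt(14 )/14,sqrt(10)/10, 1/pi, exp( - 1 ), E, sqrt (11), sqrt( 11 ) , sqrt(14) , sqrt(19 ), 44*sqrt( 5) ]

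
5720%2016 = 1688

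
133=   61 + 72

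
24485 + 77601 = 102086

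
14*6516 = 91224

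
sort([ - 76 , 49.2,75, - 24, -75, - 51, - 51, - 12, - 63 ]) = [ - 76  , - 75 , - 63, - 51, - 51, - 24, - 12,49.2,75]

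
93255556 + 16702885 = 109958441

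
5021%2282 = 457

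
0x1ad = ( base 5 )3204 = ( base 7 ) 1152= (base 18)15f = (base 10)429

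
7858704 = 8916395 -1057691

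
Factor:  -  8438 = -2^1*4219^1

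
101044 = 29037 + 72007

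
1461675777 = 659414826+802260951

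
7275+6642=13917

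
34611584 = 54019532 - 19407948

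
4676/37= 126 + 14/37=126.38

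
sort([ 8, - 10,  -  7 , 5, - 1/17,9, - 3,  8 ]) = [ - 10, - 7, - 3, - 1/17,5, 8, 8, 9] 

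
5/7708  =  5/7708  =  0.00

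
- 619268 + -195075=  - 814343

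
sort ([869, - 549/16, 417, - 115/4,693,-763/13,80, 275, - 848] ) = [ -848, - 763/13, - 549/16, - 115/4,80, 275,417,693,869]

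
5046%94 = 64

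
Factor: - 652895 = -5^1*130579^1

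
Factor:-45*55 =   -  3^2 * 5^2 *11^1= -2475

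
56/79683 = 56/79683 =0.00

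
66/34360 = 33/17180 = 0.00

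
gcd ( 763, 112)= 7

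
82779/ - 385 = -216+381/385 = - 215.01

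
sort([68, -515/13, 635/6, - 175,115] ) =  [ - 175,- 515/13,68,635/6, 115]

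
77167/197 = 391  +  140/197 = 391.71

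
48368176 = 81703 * 592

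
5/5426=5/5426 = 0.00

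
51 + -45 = 6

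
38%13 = 12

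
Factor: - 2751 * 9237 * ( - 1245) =3^3*5^1*7^1*83^1*131^1*3079^1 = 31636678815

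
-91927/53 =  - 1735 + 28/53 = - 1734.47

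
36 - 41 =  - 5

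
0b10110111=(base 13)111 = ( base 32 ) 5n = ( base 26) 71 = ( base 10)183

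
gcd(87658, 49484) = 2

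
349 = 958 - 609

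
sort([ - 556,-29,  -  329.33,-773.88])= [-773.88 ,-556, - 329.33, - 29]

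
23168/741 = 23168/741= 31.27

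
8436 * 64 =539904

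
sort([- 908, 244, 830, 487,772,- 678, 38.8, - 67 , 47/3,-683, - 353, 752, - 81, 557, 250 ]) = [ - 908, - 683,- 678, - 353, - 81, - 67, 47/3, 38.8, 244, 250, 487 , 557, 752, 772, 830]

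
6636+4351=10987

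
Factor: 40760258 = 2^1*7^2*11^1*37811^1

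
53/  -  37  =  -2 + 21/37 = - 1.43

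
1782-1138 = 644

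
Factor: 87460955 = 5^1*29^1*257^1*2347^1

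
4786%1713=1360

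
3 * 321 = 963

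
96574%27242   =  14848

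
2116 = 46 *46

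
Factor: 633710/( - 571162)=-5^1 *7^1*11^1 * 347^(-1 )  =  - 385/347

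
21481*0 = 0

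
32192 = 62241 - 30049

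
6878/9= 764 + 2/9=764.22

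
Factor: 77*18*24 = 33264 = 2^4*3^3*7^1*11^1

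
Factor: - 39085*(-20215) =5^2*13^1*311^1*7817^1= 790103275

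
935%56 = 39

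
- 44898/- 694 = 64 + 241/347 = 64.69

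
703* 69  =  48507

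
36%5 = 1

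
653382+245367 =898749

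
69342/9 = 23114/3 = 7704.67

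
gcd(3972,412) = 4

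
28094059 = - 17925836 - -46019895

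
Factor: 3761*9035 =5^1 * 13^1 *139^1*3761^1 = 33980635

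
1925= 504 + 1421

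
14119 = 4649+9470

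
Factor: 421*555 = 233655 = 3^1*5^1 *37^1*421^1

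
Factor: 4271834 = 2^1*7^1 * 305131^1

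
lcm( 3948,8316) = 390852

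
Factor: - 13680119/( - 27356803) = 113^1 * 121063^1 * 27356803^ ( - 1)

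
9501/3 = 3167  =  3167.00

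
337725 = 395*855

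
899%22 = 19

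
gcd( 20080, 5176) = 8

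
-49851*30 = - 1495530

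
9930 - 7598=2332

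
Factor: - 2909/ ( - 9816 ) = 2^( - 3)*3^( - 1)*409^(-1)*2909^1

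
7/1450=7/1450 = 0.00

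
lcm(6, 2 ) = 6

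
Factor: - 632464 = - 2^4*7^1*5647^1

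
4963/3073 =709/439=   1.62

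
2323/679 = 2323/679 = 3.42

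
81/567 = 1/7 = 0.14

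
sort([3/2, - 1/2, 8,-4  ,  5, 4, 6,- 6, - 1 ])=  [ -6, - 4, - 1,- 1/2, 3/2,  4,5, 6, 8]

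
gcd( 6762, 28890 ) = 6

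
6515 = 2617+3898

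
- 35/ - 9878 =35/9878= 0.00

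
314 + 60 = 374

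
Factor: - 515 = - 5^1*103^1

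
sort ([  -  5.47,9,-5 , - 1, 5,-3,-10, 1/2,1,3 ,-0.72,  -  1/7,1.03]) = [  -  10, - 5.47,  -  5,-3, - 1, - 0.72,-1/7, 1/2,1,1.03,3,5,9 ] 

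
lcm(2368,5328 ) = 21312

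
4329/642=6 + 159/214 = 6.74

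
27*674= 18198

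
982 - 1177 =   -  195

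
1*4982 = 4982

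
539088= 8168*66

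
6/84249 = 2/28083= 0.00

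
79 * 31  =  2449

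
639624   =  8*79953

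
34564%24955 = 9609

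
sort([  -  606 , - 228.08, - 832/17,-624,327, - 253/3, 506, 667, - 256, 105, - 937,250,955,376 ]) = [ - 937, - 624,  -  606,-256,-228.08,-253/3, - 832/17, 105,250, 327, 376,506 , 667, 955]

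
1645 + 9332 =10977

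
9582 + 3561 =13143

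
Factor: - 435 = -3^1*5^1  *29^1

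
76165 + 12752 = 88917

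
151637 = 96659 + 54978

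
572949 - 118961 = 453988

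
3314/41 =3314/41 = 80.83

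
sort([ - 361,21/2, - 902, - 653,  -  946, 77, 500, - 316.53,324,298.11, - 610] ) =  [ - 946, - 902,- 653 , - 610, - 361, - 316.53, 21/2,77, 298.11, 324,500] 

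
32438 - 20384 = 12054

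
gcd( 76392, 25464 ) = 25464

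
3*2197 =6591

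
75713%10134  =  4775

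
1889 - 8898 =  - 7009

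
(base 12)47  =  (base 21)2d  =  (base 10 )55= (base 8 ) 67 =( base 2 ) 110111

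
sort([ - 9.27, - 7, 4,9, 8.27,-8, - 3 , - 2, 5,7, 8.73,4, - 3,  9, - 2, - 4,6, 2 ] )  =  [ - 9.27, - 8, - 7, - 4,  -  3, - 3, - 2, - 2,  2, 4,4, 5,  6, 7, 8.27,8.73, 9, 9] 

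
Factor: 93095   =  5^1*43^1*  433^1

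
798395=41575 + 756820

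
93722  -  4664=89058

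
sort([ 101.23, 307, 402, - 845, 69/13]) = [ - 845,69/13,  101.23, 307, 402 ] 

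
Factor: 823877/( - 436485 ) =- 3^(-1)*5^( - 1)*7^( - 1)*4157^(  -  1 )*823877^1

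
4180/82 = 50 +40/41 = 50.98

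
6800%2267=2266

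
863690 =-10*( - 86369)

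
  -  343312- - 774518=431206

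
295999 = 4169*71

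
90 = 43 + 47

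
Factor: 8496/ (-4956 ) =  - 2^2*3^1*  7^(-1 )  =  - 12/7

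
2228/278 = 1114/139 = 8.01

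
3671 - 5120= -1449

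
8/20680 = 1/2585  =  0.00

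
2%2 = 0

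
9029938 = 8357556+672382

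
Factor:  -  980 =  - 2^2*5^1*7^2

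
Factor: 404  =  2^2 * 101^1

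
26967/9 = 8989/3 = 2996.33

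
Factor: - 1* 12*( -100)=2^4*3^1 * 5^2 = 1200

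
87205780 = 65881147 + 21324633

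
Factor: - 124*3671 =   -  2^2*31^1*3671^1 = - 455204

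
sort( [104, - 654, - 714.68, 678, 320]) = [-714.68 , - 654, 104 , 320,678 ]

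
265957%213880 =52077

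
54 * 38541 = 2081214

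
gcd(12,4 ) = 4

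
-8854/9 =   -  984 + 2/9=- 983.78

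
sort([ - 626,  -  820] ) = [ - 820,  -  626]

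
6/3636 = 1/606 = 0.00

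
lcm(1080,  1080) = 1080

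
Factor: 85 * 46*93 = 2^1*3^1*5^1*17^1*23^1*31^1 = 363630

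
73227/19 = 73227/19  =  3854.05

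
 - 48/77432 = -1 + 9673/9679 = -0.00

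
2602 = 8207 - 5605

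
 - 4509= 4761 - 9270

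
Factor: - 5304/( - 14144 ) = 3/8  =  2^(  -  3)*3^1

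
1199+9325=10524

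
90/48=1 + 7/8= 1.88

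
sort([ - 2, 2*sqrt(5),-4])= [ - 4, - 2, 2  *sqrt(5) ] 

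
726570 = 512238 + 214332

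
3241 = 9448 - 6207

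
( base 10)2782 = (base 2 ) 101011011110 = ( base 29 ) 38r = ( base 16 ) ADE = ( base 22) 5ga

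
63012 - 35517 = 27495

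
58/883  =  58/883= 0.07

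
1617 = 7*231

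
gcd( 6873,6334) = 1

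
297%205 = 92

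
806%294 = 218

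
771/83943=257/27981  =  0.01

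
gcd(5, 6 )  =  1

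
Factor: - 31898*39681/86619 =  - 2^1*3^1 * 13^( - 1)*41^1*389^1*2221^ ( -1 )* 4409^1 = - 421914846/28873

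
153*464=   70992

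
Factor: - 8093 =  - 8093^1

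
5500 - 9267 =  - 3767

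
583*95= 55385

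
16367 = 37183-20816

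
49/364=7/52 = 0.13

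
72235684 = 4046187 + 68189497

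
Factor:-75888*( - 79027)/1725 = 1999066992/575 =2^4* 3^1*5^ (-2)*13^1*17^1*23^( - 1)*31^1*6079^1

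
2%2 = 0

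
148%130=18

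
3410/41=83 + 7/41 = 83.17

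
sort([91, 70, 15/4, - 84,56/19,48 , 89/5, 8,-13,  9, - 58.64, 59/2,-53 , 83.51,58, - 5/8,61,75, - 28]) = [-84, -58.64, - 53, - 28,- 13 , - 5/8, 56/19,  15/4 , 8, 9,89/5,59/2,48 , 58,61, 70, 75,83.51, 91 ]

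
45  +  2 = 47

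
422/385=1 + 37/385 =1.10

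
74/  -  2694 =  - 1 + 1310/1347 = - 0.03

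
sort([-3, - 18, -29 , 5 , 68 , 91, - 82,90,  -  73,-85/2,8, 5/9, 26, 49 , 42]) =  [ - 82,-73,-85/2, - 29,-18 ,-3, 5/9, 5, 8, 26,42,49,  68, 90, 91] 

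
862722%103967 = 30986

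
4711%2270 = 171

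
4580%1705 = 1170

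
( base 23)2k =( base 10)66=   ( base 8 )102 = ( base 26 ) 2e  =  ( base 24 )2I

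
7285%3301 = 683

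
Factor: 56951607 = 3^1*19^1 * 73^1 * 13687^1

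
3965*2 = 7930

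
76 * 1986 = 150936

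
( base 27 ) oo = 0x2a0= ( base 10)672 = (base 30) MC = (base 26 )pm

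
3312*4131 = 13681872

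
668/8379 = 668/8379  =  0.08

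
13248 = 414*32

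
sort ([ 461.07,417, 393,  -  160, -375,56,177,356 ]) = [  -  375,-160,56,177,  356,  393, 417, 461.07 ]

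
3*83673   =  251019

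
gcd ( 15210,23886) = 18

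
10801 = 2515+8286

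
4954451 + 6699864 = 11654315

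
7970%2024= 1898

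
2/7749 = 2/7749=0.00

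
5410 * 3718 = 20114380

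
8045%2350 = 995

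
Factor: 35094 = 2^1*3^1*5849^1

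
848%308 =232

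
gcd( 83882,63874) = 2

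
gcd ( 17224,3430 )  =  2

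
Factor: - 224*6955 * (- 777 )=2^5*3^1*5^1 * 7^2*13^1 * 37^1 *107^1 = 1210503840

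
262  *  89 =23318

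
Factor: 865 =5^1*173^1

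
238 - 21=217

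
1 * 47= 47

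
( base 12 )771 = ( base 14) 581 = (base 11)904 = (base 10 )1093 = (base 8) 2105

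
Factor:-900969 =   -  3^1 * 300323^1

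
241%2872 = 241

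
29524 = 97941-68417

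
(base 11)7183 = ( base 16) 2539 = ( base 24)gd1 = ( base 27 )d1p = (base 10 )9529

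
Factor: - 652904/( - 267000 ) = 917/375  =  3^ ( - 1) * 5^( - 3)*7^1*131^1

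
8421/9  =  935 + 2/3 = 935.67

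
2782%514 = 212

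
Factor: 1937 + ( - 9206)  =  -7269 = - 3^1 * 2423^1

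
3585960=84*42690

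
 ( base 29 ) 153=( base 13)5b1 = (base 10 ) 989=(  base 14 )509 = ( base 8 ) 1735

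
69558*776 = 53977008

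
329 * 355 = 116795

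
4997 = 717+4280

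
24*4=96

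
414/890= 207/445 =0.47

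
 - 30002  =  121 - 30123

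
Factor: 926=2^1*463^1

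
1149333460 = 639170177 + 510163283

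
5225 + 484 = 5709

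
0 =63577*0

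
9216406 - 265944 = 8950462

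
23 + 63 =86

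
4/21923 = 4/21923 = 0.00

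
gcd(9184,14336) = 224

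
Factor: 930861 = 3^2 * 293^1 * 353^1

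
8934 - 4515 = 4419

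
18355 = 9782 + 8573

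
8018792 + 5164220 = 13183012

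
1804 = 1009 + 795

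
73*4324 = 315652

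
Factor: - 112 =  - 2^4*7^1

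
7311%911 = 23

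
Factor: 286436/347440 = 709/860 = 2^(-2 )*5^ (-1) * 43^(  -  1)*709^1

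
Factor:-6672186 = -2^1*3^3 * 157^1*787^1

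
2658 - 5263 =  - 2605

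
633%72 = 57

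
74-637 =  - 563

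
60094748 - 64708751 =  - 4614003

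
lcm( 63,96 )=2016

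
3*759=2277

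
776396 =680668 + 95728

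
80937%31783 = 17371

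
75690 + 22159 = 97849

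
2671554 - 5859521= - 3187967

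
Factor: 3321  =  3^4*41^1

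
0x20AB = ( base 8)20253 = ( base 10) 8363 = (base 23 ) FIE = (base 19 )1433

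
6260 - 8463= - 2203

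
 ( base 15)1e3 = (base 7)1164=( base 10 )438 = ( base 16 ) 1B6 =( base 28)fi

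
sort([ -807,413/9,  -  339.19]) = [ - 807,-339.19, 413/9]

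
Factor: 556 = 2^2*139^1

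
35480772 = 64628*549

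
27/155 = 27/155 = 0.17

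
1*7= 7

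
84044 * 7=588308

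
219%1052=219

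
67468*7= 472276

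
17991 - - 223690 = 241681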